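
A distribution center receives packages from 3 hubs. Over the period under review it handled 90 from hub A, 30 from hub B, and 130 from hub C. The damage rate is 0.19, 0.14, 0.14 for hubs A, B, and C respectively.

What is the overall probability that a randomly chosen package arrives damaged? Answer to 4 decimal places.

P(D) ≈ 0.1580

Total: 90 + 30 + 130 = 250.
P(A) = 90/250 = 0.36. P(B) = 30/250 = 0.12. P(C) = 130/250 = 0.52.
P(D) = P(D|A)·P(A) + P(D|B)·P(B) + P(D|C)·P(C)
      = 0.19·0.36 + 0.14·0.12 + 0.14·0.52
      = 0.0684 + 0.0168 + 0.0728 = 0.158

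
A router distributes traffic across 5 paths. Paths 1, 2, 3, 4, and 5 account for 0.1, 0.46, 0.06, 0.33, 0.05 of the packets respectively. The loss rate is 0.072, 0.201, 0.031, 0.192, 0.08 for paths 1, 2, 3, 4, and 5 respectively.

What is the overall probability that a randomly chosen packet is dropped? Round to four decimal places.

P(L) = P(L|1)·P(1) + P(L|2)·P(2) + P(L|3)·P(3) + P(L|4)·P(4) + P(L|5)·P(5)
      = 0.072·0.1 + 0.201·0.46 + 0.031·0.06 + 0.192·0.33 + 0.08·0.05
      = 0.0072 + 0.09246 + 0.00186 + 0.06336 + 0.004 = 0.16888

0.1689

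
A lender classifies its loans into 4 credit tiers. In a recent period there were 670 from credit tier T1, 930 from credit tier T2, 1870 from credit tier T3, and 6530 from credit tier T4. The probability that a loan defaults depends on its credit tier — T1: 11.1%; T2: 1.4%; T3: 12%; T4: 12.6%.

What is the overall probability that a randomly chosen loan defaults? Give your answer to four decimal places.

Total: 670 + 930 + 1870 + 6530 = 10000.
P(T1) = 670/10000 = 0.067. P(T2) = 930/10000 = 0.093. P(T3) = 1870/10000 = 0.187. P(T4) = 6530/10000 = 0.653.
Summing over the partition,
P(D) = P(D|T1)·P(T1) + P(D|T2)·P(T2) + P(D|T3)·P(T3) + P(D|T4)·P(T4)
      = 0.111·0.067 + 0.014·0.093 + 0.12·0.187 + 0.126·0.653
      = 0.007437 + 0.001302 + 0.02244 + 0.082278 = 0.113457

0.1135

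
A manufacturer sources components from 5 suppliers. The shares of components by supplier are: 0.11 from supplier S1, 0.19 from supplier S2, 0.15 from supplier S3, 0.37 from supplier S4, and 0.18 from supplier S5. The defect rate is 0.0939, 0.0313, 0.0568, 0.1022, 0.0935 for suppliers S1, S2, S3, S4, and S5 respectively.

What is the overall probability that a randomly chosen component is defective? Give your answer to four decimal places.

Using total probability over the partition,
P(D) = P(D|S1)·P(S1) + P(D|S2)·P(S2) + P(D|S3)·P(S3) + P(D|S4)·P(S4) + P(D|S5)·P(S5)
      = 0.0939·0.11 + 0.0313·0.19 + 0.0568·0.15 + 0.1022·0.37 + 0.0935·0.18
      = 0.010329 + 0.005947 + 0.00852 + 0.037814 + 0.01683 = 0.07944

0.0794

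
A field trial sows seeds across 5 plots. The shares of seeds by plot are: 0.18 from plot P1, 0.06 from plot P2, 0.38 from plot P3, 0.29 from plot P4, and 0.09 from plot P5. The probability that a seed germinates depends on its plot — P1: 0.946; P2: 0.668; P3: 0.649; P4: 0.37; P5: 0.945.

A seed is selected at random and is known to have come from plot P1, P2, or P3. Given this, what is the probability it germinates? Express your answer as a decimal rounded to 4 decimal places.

Let S = {P1, P2, P3}.
P(S) = 0.18 + 0.06 + 0.38 = 0.62.
P(G ∩ S) = 0.946·0.18 + 0.668·0.06 + 0.649·0.38 = 0.17028 + 0.04008 + 0.24662 = 0.45698.
P(G | S) = 0.45698 / 0.62 = 0.737065…

P(G|S) ≈ 0.7371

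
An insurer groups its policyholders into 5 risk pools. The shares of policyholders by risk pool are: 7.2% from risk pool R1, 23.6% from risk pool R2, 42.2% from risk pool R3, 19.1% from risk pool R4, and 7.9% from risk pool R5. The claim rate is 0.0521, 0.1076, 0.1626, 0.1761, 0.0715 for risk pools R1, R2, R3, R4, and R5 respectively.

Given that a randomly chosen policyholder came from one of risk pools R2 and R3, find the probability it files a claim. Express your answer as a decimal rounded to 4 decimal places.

Let S = {R2, R3}.
P(S) = 0.236 + 0.422 = 0.658.
P(C ∩ S) = 0.1076·0.236 + 0.1626·0.422 = 0.0253936 + 0.0686172 = 0.0940108.
P(C | S) = 0.0940108 / 0.658 = 0.142874…

P(C|S) ≈ 0.1429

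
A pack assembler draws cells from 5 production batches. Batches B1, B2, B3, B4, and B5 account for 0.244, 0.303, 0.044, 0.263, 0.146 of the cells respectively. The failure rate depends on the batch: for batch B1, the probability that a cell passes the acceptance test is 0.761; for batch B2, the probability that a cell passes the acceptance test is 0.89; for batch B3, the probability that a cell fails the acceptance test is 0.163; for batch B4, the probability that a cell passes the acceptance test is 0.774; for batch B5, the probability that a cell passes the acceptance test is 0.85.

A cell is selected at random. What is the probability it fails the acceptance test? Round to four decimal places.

P(F|B1) = 1 − 0.761 = 0.239.
P(F|B2) = 1 − 0.89 = 0.11.
P(F|B4) = 1 − 0.774 = 0.226.
P(F|B5) = 1 − 0.85 = 0.15.
P(F) = P(F|B1)·P(B1) + P(F|B2)·P(B2) + P(F|B3)·P(B3) + P(F|B4)·P(B4) + P(F|B5)·P(B5)
      = 0.239·0.244 + 0.11·0.303 + 0.163·0.044 + 0.226·0.263 + 0.15·0.146
      = 0.058316 + 0.03333 + 0.007172 + 0.059438 + 0.0219 = 0.180156

0.1802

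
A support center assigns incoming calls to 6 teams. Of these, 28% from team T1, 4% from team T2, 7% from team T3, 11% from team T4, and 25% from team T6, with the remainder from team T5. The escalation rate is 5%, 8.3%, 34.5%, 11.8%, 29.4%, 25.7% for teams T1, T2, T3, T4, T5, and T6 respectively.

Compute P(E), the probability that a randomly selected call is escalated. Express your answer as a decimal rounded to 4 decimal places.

P(T5) = 1 − (0.28 + 0.04 + 0.07 + 0.11 + 0.25) = 0.25.
P(E) = P(E|T1)·P(T1) + P(E|T2)·P(T2) + P(E|T3)·P(T3) + P(E|T4)·P(T4) + P(E|T5)·P(T5) + P(E|T6)·P(T6)
      = 0.05·0.28 + 0.083·0.04 + 0.345·0.07 + 0.118·0.11 + 0.294·0.25 + 0.257·0.25
      = 0.014 + 0.00332 + 0.02415 + 0.01298 + 0.0735 + 0.06425 = 0.1922

P(E) ≈ 0.1922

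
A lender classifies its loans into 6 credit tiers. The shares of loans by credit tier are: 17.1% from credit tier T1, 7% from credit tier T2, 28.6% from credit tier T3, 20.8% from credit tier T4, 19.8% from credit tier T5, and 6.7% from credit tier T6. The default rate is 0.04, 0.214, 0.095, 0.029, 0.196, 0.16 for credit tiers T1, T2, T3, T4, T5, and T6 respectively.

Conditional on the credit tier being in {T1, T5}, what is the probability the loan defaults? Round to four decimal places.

Let S = {T1, T5}.
P(S) = 0.171 + 0.198 = 0.369.
P(D ∩ S) = 0.04·0.171 + 0.196·0.198 = 0.00684 + 0.038808 = 0.045648.
P(D | S) = 0.045648 / 0.369 = 0.123707…

P(D|S) ≈ 0.1237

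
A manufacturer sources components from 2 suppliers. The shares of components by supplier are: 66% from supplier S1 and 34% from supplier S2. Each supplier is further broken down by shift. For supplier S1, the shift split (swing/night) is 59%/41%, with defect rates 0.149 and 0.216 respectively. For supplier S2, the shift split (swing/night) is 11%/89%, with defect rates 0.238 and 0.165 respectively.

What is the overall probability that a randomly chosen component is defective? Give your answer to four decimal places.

P(D|S1) = 0.59·0.149 + 0.41·0.216 = 0.08791 + 0.08856 = 0.17647
P(D|S2) = 0.11·0.238 + 0.89·0.165 = 0.02618 + 0.14685 = 0.17303
Then overall,
P(D) = 0.66·0.17647 + 0.34·0.17303
      = 0.1164702 + 0.0588302 = 0.1753004

0.1753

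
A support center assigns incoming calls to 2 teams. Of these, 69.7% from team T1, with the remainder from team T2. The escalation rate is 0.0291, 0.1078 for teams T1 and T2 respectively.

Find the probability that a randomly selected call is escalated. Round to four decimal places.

P(T2) = 1 − (0.697) = 0.303.
P(E) = P(E|T1)·P(T1) + P(E|T2)·P(T2)
      = 0.0291·0.697 + 0.1078·0.303
      = 0.0202827 + 0.0326634 = 0.0529461

P(E) ≈ 0.0529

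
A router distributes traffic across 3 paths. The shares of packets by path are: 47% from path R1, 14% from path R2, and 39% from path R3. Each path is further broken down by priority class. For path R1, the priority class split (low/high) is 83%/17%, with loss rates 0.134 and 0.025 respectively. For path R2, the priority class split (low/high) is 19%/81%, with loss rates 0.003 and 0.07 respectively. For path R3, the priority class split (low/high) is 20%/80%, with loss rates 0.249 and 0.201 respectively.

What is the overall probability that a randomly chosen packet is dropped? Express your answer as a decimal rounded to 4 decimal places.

P(L|R1) = 0.83·0.134 + 0.17·0.025 = 0.11122 + 0.00425 = 0.11547
P(L|R2) = 0.19·0.003 + 0.81·0.07 = 0.00057 + 0.0567 = 0.05727
P(L|R3) = 0.2·0.249 + 0.8·0.201 = 0.0498 + 0.1608 = 0.2106
By total probability over the outer partition,
P(L) = 0.47·0.11547 + 0.14·0.05727 + 0.39·0.2106
      = 0.0542709 + 0.0080178 + 0.082134 = 0.1444227

P(L) ≈ 0.1444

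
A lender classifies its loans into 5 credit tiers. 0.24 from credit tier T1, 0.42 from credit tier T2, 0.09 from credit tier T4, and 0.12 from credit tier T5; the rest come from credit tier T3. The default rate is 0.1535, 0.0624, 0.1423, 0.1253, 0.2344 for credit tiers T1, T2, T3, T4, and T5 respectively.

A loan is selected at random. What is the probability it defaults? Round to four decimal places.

0.1210

P(T3) = 1 − (0.24 + 0.42 + 0.09 + 0.12) = 0.13.
Summing over the partition,
P(D) = P(D|T1)·P(T1) + P(D|T2)·P(T2) + P(D|T3)·P(T3) + P(D|T4)·P(T4) + P(D|T5)·P(T5)
      = 0.1535·0.24 + 0.0624·0.42 + 0.1423·0.13 + 0.1253·0.09 + 0.2344·0.12
      = 0.03684 + 0.026208 + 0.018499 + 0.011277 + 0.028128 = 0.120952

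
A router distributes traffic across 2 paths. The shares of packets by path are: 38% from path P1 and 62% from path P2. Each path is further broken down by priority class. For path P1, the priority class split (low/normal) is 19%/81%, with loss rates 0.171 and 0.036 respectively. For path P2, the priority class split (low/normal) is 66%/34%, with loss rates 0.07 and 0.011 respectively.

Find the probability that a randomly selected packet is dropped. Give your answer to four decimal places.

P(L|P1) = 0.19·0.171 + 0.81·0.036 = 0.03249 + 0.02916 = 0.06165
P(L|P2) = 0.66·0.07 + 0.34·0.011 = 0.0462 + 0.00374 = 0.04994
By total probability over the outer partition,
P(L) = 0.38·0.06165 + 0.62·0.04994
      = 0.023427 + 0.0309628 = 0.0543898

P(L) ≈ 0.0544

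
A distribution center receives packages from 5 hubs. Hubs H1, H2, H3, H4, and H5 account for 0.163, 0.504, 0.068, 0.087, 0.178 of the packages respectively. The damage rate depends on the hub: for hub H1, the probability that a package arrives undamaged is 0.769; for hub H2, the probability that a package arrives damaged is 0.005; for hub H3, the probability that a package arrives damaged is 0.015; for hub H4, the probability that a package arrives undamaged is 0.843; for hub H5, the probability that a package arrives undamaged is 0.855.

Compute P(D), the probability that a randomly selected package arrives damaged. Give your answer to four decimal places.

P(D|H1) = 1 − 0.769 = 0.231.
P(D|H4) = 1 − 0.843 = 0.157.
P(D|H5) = 1 − 0.855 = 0.145.
P(D) = P(D|H1)·P(H1) + P(D|H2)·P(H2) + P(D|H3)·P(H3) + P(D|H4)·P(H4) + P(D|H5)·P(H5)
      = 0.231·0.163 + 0.005·0.504 + 0.015·0.068 + 0.157·0.087 + 0.145·0.178
      = 0.037653 + 0.00252 + 0.00102 + 0.013659 + 0.02581 = 0.080662

P(D) ≈ 0.0807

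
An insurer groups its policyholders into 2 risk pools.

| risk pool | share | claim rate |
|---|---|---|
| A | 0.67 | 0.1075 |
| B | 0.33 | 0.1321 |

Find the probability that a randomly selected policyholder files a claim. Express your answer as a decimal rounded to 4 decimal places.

P(C) = P(C|A)·P(A) + P(C|B)·P(B)
      = 0.1075·0.67 + 0.1321·0.33
      = 0.072025 + 0.043593 = 0.115618

P(C) ≈ 0.1156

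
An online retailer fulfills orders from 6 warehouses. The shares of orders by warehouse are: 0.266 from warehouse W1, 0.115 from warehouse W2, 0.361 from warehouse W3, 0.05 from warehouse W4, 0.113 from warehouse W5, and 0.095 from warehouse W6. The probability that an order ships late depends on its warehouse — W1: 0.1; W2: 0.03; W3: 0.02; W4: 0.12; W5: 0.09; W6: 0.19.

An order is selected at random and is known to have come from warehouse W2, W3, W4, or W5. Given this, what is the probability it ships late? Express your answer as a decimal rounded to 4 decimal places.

P(L|S) ≈ 0.0420

Let S = {W2, W3, W4, W5}.
P(S) = 0.115 + 0.361 + 0.05 + 0.113 = 0.639.
P(L ∩ S) = 0.03·0.115 + 0.02·0.361 + 0.12·0.05 + 0.09·0.113 = 0.00345 + 0.00722 + 0.006 + 0.01017 = 0.02684.
P(L | S) = 0.02684 / 0.639 = 0.042003…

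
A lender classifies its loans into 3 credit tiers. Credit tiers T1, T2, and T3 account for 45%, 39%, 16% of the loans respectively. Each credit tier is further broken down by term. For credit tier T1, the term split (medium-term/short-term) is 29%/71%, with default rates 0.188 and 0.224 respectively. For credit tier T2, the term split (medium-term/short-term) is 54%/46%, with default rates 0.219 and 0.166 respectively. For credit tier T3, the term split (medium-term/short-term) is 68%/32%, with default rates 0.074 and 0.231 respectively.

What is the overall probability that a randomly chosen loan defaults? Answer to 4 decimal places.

0.1919

P(D|T1) = 0.29·0.188 + 0.71·0.224 = 0.05452 + 0.15904 = 0.21356
P(D|T2) = 0.54·0.219 + 0.46·0.166 = 0.11826 + 0.07636 = 0.19462
P(D|T3) = 0.68·0.074 + 0.32·0.231 = 0.05032 + 0.07392 = 0.12424
Then overall,
P(D) = 0.45·0.21356 + 0.39·0.19462 + 0.16·0.12424
      = 0.096102 + 0.0759018 + 0.0198784 = 0.1918822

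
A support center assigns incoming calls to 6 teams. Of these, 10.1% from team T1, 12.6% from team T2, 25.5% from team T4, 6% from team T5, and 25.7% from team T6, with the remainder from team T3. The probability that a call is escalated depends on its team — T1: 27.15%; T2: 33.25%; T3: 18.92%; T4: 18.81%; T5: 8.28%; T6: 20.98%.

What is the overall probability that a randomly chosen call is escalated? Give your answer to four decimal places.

P(E) ≈ 0.2142

P(T3) = 1 − (0.101 + 0.126 + 0.255 + 0.06 + 0.257) = 0.201.
P(E) = P(E|T1)·P(T1) + P(E|T2)·P(T2) + P(E|T3)·P(T3) + P(E|T4)·P(T4) + P(E|T5)·P(T5) + P(E|T6)·P(T6)
      = 0.2715·0.101 + 0.3325·0.126 + 0.1892·0.201 + 0.1881·0.255 + 0.0828·0.06 + 0.2098·0.257
      = 0.0274215 + 0.041895 + 0.0380292 + 0.0479655 + 0.004968 + 0.0539186 = 0.2141978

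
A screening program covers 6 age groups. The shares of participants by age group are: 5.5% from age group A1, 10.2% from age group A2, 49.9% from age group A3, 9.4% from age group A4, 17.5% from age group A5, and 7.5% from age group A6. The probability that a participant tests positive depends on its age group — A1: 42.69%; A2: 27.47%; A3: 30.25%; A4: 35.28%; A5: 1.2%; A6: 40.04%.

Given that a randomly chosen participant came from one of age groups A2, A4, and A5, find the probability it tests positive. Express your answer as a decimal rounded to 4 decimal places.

0.1706

Let S = {A2, A4, A5}.
P(S) = 0.102 + 0.094 + 0.175 = 0.371.
P(T ∩ S) = 0.2747·0.102 + 0.3528·0.094 + 0.012·0.175 = 0.0280194 + 0.0331632 + 0.0021 = 0.0632826.
P(T | S) = 0.0632826 / 0.371 = 0.170573…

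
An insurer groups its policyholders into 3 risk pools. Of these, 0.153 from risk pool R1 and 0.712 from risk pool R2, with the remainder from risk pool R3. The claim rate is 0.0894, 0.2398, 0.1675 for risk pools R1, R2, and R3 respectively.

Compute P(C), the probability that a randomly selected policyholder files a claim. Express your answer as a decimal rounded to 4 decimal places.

P(R3) = 1 − (0.153 + 0.712) = 0.135.
Summing over the partition,
P(C) = P(C|R1)·P(R1) + P(C|R2)·P(R2) + P(C|R3)·P(R3)
      = 0.0894·0.153 + 0.2398·0.712 + 0.1675·0.135
      = 0.0136782 + 0.1707376 + 0.0226125 = 0.2070283

0.2070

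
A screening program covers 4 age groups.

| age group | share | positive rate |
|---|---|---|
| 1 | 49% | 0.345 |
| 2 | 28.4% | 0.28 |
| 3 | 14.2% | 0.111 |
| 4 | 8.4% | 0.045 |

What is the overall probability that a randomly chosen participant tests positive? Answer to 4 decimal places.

0.2681

By the law of total probability,
P(T) = P(T|1)·P(1) + P(T|2)·P(2) + P(T|3)·P(3) + P(T|4)·P(4)
      = 0.345·0.49 + 0.28·0.284 + 0.111·0.142 + 0.045·0.084
      = 0.16905 + 0.07952 + 0.015762 + 0.00378 = 0.268112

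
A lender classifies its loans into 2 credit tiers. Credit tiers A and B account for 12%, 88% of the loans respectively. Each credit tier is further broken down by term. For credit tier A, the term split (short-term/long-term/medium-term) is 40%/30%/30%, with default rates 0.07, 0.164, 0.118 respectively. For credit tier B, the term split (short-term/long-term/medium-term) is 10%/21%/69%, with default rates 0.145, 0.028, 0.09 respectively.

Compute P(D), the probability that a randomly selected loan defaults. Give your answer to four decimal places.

P(D|A) = 0.4·0.07 + 0.3·0.164 + 0.3·0.118 = 0.028 + 0.0492 + 0.0354 = 0.1126
P(D|B) = 0.1·0.145 + 0.21·0.028 + 0.69·0.09 = 0.0145 + 0.00588 + 0.0621 = 0.08248
Then overall,
P(D) = 0.12·0.1126 + 0.88·0.08248
      = 0.013512 + 0.0725824 = 0.0860944

P(D) ≈ 0.0861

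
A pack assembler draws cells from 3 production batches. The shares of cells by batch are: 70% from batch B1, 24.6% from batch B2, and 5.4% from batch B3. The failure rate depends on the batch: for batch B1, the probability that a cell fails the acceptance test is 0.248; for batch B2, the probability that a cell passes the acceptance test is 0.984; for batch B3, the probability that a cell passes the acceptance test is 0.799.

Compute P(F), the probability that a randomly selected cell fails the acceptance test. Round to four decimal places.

P(F|B2) = 1 − 0.984 = 0.016.
P(F|B3) = 1 − 0.799 = 0.201.
P(F) = P(F|B1)·P(B1) + P(F|B2)·P(B2) + P(F|B3)·P(B3)
      = 0.248·0.7 + 0.016·0.246 + 0.201·0.054
      = 0.1736 + 0.003936 + 0.010854 = 0.18839

0.1884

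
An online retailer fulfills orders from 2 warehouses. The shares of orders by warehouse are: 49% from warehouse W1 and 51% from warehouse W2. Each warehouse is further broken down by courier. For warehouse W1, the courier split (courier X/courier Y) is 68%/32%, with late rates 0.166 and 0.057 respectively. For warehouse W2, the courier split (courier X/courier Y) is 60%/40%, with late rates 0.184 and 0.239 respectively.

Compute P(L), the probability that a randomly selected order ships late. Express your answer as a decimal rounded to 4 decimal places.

P(L) ≈ 0.1693

P(L|W1) = 0.68·0.166 + 0.32·0.057 = 0.11288 + 0.01824 = 0.13112
P(L|W2) = 0.6·0.184 + 0.4·0.239 = 0.1104 + 0.0956 = 0.206
By total probability over the outer partition,
P(L) = 0.49·0.13112 + 0.51·0.206
      = 0.0642488 + 0.10506 = 0.1693088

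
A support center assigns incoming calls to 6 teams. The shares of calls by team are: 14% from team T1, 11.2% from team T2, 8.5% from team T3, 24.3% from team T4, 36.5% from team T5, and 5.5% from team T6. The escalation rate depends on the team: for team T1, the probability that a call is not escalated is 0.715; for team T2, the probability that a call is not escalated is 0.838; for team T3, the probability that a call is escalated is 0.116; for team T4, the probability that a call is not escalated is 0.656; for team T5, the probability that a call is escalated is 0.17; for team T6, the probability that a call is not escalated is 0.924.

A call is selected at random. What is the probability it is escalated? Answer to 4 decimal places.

P(E|T1) = 1 − 0.715 = 0.285.
P(E|T2) = 1 − 0.838 = 0.162.
P(E|T4) = 1 − 0.656 = 0.344.
P(E|T6) = 1 − 0.924 = 0.076.
Using total probability over the partition,
P(E) = P(E|T1)·P(T1) + P(E|T2)·P(T2) + P(E|T3)·P(T3) + P(E|T4)·P(T4) + P(E|T5)·P(T5) + P(E|T6)·P(T6)
      = 0.285·0.14 + 0.162·0.112 + 0.116·0.085 + 0.344·0.243 + 0.17·0.365 + 0.076·0.055
      = 0.0399 + 0.018144 + 0.00986 + 0.083592 + 0.06205 + 0.00418 = 0.217726

P(E) ≈ 0.2177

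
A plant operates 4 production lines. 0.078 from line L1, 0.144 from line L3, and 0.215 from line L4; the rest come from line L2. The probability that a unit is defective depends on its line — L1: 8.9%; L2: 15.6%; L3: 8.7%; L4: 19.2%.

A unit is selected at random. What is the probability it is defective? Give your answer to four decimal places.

P(D) ≈ 0.1486

P(L2) = 1 − (0.078 + 0.144 + 0.215) = 0.563.
P(D) = P(D|L1)·P(L1) + P(D|L2)·P(L2) + P(D|L3)·P(L3) + P(D|L4)·P(L4)
      = 0.089·0.078 + 0.156·0.563 + 0.087·0.144 + 0.192·0.215
      = 0.006942 + 0.087828 + 0.012528 + 0.04128 = 0.148578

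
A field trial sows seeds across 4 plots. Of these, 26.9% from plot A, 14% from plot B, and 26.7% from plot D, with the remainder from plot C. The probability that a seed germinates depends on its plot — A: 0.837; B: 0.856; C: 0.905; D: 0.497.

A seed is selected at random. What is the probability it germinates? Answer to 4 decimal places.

0.7709

P(C) = 1 − (0.269 + 0.14 + 0.267) = 0.324.
By the law of total probability,
P(G) = P(G|A)·P(A) + P(G|B)·P(B) + P(G|C)·P(C) + P(G|D)·P(D)
      = 0.837·0.269 + 0.856·0.14 + 0.905·0.324 + 0.497·0.267
      = 0.225153 + 0.11984 + 0.29322 + 0.132699 = 0.770912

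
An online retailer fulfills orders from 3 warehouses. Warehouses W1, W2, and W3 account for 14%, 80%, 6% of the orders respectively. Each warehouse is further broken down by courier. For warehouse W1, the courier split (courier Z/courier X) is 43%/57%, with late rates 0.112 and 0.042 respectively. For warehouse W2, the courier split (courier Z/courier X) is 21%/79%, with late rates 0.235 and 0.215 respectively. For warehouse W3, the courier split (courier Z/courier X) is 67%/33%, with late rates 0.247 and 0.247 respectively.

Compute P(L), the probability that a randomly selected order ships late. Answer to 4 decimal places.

P(L|W1) = 0.43·0.112 + 0.57·0.042 = 0.04816 + 0.02394 = 0.0721
P(L|W2) = 0.21·0.235 + 0.79·0.215 = 0.04935 + 0.16985 = 0.2192
P(L|W3) = 0.67·0.247 + 0.33·0.247 = 0.16549 + 0.08151 = 0.247
Then overall,
P(L) = 0.14·0.0721 + 0.8·0.2192 + 0.06·0.247
      = 0.010094 + 0.17536 + 0.01482 = 0.200274

P(L) ≈ 0.2003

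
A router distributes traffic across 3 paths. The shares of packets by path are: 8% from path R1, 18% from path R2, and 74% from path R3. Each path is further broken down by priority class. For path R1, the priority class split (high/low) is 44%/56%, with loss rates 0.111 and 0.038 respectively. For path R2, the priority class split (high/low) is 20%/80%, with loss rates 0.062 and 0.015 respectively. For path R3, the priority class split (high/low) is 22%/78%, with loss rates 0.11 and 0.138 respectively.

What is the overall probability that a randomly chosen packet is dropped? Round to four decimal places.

P(L|R1) = 0.44·0.111 + 0.56·0.038 = 0.04884 + 0.02128 = 0.07012
P(L|R2) = 0.2·0.062 + 0.8·0.015 = 0.0124 + 0.012 = 0.0244
P(L|R3) = 0.22·0.11 + 0.78·0.138 = 0.0242 + 0.10764 = 0.13184
By total probability over the outer partition,
P(L) = 0.08·0.07012 + 0.18·0.0244 + 0.74·0.13184
      = 0.0056096 + 0.004392 + 0.0975616 = 0.1075632

P(L) ≈ 0.1076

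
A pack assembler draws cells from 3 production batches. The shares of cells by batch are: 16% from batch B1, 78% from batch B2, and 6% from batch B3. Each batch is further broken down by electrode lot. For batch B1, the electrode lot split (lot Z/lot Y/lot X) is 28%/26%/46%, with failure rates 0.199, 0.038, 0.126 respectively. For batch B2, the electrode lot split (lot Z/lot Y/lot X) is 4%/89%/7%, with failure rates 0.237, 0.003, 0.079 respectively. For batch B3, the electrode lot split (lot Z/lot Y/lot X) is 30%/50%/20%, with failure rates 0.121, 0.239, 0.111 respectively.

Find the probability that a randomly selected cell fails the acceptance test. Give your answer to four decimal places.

P(F|B1) = 0.28·0.199 + 0.26·0.038 + 0.46·0.126 = 0.05572 + 0.00988 + 0.05796 = 0.12356
P(F|B2) = 0.04·0.237 + 0.89·0.003 + 0.07·0.079 = 0.00948 + 0.00267 + 0.00553 = 0.01768
P(F|B3) = 0.3·0.121 + 0.5·0.239 + 0.2·0.111 = 0.0363 + 0.1195 + 0.0222 = 0.178
By total probability over the outer partition,
P(F) = 0.16·0.12356 + 0.78·0.01768 + 0.06·0.178
      = 0.0197696 + 0.0137904 + 0.01068 = 0.04424

P(F) ≈ 0.0442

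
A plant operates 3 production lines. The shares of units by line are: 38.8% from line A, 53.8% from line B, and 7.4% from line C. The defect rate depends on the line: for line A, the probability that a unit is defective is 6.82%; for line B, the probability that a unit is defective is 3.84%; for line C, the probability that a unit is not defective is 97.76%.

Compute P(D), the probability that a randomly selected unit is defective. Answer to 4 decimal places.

P(D) ≈ 0.0488

P(D|C) = 1 − 0.9776 = 0.0224.
Summing over the partition,
P(D) = P(D|A)·P(A) + P(D|B)·P(B) + P(D|C)·P(C)
      = 0.0682·0.388 + 0.0384·0.538 + 0.0224·0.074
      = 0.0264616 + 0.0206592 + 0.0016576 = 0.0487784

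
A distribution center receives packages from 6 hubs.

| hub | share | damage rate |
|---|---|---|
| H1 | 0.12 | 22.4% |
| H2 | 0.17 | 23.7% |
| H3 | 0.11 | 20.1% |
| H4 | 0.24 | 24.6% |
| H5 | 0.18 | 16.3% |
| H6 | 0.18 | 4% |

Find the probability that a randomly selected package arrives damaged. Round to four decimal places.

By the law of total probability,
P(D) = P(D|H1)·P(H1) + P(D|H2)·P(H2) + P(D|H3)·P(H3) + P(D|H4)·P(H4) + P(D|H5)·P(H5) + P(D|H6)·P(H6)
      = 0.224·0.12 + 0.237·0.17 + 0.201·0.11 + 0.246·0.24 + 0.163·0.18 + 0.04·0.18
      = 0.02688 + 0.04029 + 0.02211 + 0.05904 + 0.02934 + 0.0072 = 0.18486

0.1849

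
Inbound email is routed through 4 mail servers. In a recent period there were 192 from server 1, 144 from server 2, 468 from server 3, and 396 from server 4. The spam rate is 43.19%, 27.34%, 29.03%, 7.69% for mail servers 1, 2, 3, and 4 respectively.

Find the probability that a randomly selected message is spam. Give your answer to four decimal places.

P(S) ≈ 0.2405

Total: 192 + 144 + 468 + 396 = 1200.
P(1) = 192/1200 = 0.16. P(2) = 144/1200 = 0.12. P(3) = 468/1200 = 0.39. P(4) = 396/1200 = 0.33.
P(S) = P(S|1)·P(1) + P(S|2)·P(2) + P(S|3)·P(3) + P(S|4)·P(4)
      = 0.4319·0.16 + 0.2734·0.12 + 0.2903·0.39 + 0.0769·0.33
      = 0.069104 + 0.032808 + 0.113217 + 0.025377 = 0.240506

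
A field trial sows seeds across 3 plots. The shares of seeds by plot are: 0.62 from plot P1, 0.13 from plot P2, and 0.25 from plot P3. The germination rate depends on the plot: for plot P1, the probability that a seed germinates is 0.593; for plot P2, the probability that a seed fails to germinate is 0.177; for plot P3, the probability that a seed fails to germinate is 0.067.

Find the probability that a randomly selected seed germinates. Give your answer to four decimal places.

0.7079

P(G|P2) = 1 − 0.177 = 0.823.
P(G|P3) = 1 − 0.067 = 0.933.
By the law of total probability,
P(G) = P(G|P1)·P(P1) + P(G|P2)·P(P2) + P(G|P3)·P(P3)
      = 0.593·0.62 + 0.823·0.13 + 0.933·0.25
      = 0.36766 + 0.10699 + 0.23325 = 0.7079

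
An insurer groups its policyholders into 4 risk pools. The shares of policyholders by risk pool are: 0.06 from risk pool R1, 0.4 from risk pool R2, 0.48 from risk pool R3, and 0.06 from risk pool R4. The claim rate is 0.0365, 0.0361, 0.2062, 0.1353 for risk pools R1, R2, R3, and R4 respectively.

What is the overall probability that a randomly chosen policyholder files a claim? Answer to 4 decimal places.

P(C) ≈ 0.1237

P(C) = P(C|R1)·P(R1) + P(C|R2)·P(R2) + P(C|R3)·P(R3) + P(C|R4)·P(R4)
      = 0.0365·0.06 + 0.0361·0.4 + 0.2062·0.48 + 0.1353·0.06
      = 0.00219 + 0.01444 + 0.098976 + 0.008118 = 0.123724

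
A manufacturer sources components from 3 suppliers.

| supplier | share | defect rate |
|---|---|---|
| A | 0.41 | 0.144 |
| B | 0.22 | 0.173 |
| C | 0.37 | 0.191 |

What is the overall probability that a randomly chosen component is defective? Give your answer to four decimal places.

Using total probability over the partition,
P(D) = P(D|A)·P(A) + P(D|B)·P(B) + P(D|C)·P(C)
      = 0.144·0.41 + 0.173·0.22 + 0.191·0.37
      = 0.05904 + 0.03806 + 0.07067 = 0.16777

P(D) ≈ 0.1678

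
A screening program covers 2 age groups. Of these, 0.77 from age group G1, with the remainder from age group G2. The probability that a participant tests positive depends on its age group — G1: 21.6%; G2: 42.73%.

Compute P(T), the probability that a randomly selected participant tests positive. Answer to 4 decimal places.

P(G2) = 1 − (0.77) = 0.23.
P(T) = P(T|G1)·P(G1) + P(T|G2)·P(G2)
      = 0.216·0.77 + 0.4273·0.23
      = 0.16632 + 0.098279 = 0.264599

P(T) ≈ 0.2646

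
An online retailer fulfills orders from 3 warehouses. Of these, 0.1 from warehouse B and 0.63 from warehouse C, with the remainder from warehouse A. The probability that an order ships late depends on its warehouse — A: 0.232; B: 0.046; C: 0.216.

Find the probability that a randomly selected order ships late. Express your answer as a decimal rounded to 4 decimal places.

P(A) = 1 − (0.1 + 0.63) = 0.27.
P(L) = P(L|A)·P(A) + P(L|B)·P(B) + P(L|C)·P(C)
      = 0.232·0.27 + 0.046·0.1 + 0.216·0.63
      = 0.06264 + 0.0046 + 0.13608 = 0.20332

0.2033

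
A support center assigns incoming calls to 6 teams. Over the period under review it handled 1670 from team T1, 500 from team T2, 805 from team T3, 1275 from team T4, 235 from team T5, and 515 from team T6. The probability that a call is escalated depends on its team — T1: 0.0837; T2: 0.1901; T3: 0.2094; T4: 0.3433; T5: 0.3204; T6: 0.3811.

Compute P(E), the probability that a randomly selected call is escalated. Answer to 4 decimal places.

P(E) ≈ 0.2225

Total: 1670 + 500 + 805 + 1275 + 235 + 515 = 5000.
P(T1) = 1670/5000 = 0.334. P(T2) = 500/5000 = 0.1. P(T3) = 805/5000 = 0.161. P(T4) = 1275/5000 = 0.255. P(T5) = 235/5000 = 0.047. P(T6) = 515/5000 = 0.103.
Using total probability over the partition,
P(E) = P(E|T1)·P(T1) + P(E|T2)·P(T2) + P(E|T3)·P(T3) + P(E|T4)·P(T4) + P(E|T5)·P(T5) + P(E|T6)·P(T6)
      = 0.0837·0.334 + 0.1901·0.1 + 0.2094·0.161 + 0.3433·0.255 + 0.3204·0.047 + 0.3811·0.103
      = 0.0279558 + 0.01901 + 0.0337134 + 0.0875415 + 0.0150588 + 0.0392533 = 0.2225328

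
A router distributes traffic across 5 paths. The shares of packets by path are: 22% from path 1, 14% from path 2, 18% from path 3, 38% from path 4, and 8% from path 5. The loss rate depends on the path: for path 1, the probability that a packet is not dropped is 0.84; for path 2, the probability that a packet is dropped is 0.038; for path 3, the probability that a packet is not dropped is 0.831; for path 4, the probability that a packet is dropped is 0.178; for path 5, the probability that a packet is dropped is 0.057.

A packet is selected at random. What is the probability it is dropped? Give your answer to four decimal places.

P(L|1) = 1 − 0.84 = 0.16.
P(L|3) = 1 − 0.831 = 0.169.
P(L) = P(L|1)·P(1) + P(L|2)·P(2) + P(L|3)·P(3) + P(L|4)·P(4) + P(L|5)·P(5)
      = 0.16·0.22 + 0.038·0.14 + 0.169·0.18 + 0.178·0.38 + 0.057·0.08
      = 0.0352 + 0.00532 + 0.03042 + 0.06764 + 0.00456 = 0.14314

P(L) ≈ 0.1431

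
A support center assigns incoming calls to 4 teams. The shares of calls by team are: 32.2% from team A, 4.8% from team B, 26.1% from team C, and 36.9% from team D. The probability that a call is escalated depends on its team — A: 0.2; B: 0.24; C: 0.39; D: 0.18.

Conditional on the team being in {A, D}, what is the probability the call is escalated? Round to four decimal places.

Let S = {A, D}.
P(S) = 0.322 + 0.369 = 0.691.
P(E ∩ S) = 0.2·0.322 + 0.18·0.369 = 0.0644 + 0.06642 = 0.13082.
P(E | S) = 0.13082 / 0.691 = 0.189320…

P(E|S) ≈ 0.1893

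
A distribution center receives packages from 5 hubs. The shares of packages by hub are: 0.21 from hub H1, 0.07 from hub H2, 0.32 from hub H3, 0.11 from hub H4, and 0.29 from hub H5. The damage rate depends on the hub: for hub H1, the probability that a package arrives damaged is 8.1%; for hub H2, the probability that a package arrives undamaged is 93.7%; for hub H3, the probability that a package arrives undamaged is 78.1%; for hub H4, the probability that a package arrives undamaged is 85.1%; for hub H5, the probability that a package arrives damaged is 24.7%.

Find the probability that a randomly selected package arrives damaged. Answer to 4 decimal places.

P(D|H2) = 1 − 0.937 = 0.063.
P(D|H3) = 1 − 0.781 = 0.219.
P(D|H4) = 1 − 0.851 = 0.149.
P(D) = P(D|H1)·P(H1) + P(D|H2)·P(H2) + P(D|H3)·P(H3) + P(D|H4)·P(H4) + P(D|H5)·P(H5)
      = 0.081·0.21 + 0.063·0.07 + 0.219·0.32 + 0.149·0.11 + 0.247·0.29
      = 0.01701 + 0.00441 + 0.07008 + 0.01639 + 0.07163 = 0.17952

0.1795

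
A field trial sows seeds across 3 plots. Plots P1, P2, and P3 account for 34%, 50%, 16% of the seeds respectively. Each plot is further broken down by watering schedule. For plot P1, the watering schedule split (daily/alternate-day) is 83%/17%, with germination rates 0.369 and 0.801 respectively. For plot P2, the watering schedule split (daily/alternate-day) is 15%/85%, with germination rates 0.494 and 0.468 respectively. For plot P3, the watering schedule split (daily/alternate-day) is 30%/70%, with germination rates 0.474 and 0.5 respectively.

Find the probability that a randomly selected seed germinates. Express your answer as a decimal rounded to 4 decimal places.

P(G|P1) = 0.83·0.369 + 0.17·0.801 = 0.30627 + 0.13617 = 0.44244
P(G|P2) = 0.15·0.494 + 0.85·0.468 = 0.0741 + 0.3978 = 0.4719
P(G|P3) = 0.3·0.474 + 0.7·0.5 = 0.1422 + 0.35 = 0.4922
By total probability over the outer partition,
P(G) = 0.34·0.44244 + 0.5·0.4719 + 0.16·0.4922
      = 0.1504296 + 0.23595 + 0.078752 = 0.4651316

0.4651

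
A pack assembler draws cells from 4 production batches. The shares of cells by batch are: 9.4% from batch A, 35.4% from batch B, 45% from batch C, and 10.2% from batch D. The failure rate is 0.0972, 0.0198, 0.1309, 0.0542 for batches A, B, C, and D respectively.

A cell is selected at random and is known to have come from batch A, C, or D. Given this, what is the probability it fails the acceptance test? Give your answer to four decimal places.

P(F|S) ≈ 0.1139

Let S = {A, C, D}.
P(S) = 0.094 + 0.45 + 0.102 = 0.646.
P(F ∩ S) = 0.0972·0.094 + 0.1309·0.45 + 0.0542·0.102 = 0.0091368 + 0.058905 + 0.0055284 = 0.0735702.
P(F | S) = 0.0735702 / 0.646 = 0.113886…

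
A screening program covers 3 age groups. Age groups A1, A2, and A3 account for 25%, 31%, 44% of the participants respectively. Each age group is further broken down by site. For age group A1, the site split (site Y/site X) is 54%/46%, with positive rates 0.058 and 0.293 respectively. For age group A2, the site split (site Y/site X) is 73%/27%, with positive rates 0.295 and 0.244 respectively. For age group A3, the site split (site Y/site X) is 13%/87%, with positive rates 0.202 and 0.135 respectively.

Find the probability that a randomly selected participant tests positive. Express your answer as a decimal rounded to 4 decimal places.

P(T|A1) = 0.54·0.058 + 0.46·0.293 = 0.03132 + 0.13478 = 0.1661
P(T|A2) = 0.73·0.295 + 0.27·0.244 = 0.21535 + 0.06588 = 0.28123
P(T|A3) = 0.13·0.202 + 0.87·0.135 = 0.02626 + 0.11745 = 0.14371
By total probability over the outer partition,
P(T) = 0.25·0.1661 + 0.31·0.28123 + 0.44·0.14371
      = 0.041525 + 0.0871813 + 0.0632324 = 0.1919387

0.1919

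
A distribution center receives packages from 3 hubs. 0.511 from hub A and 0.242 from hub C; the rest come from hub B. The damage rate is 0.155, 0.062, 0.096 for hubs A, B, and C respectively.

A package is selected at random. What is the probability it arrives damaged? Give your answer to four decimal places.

P(D) ≈ 0.1178

P(B) = 1 − (0.511 + 0.242) = 0.247.
By the law of total probability,
P(D) = P(D|A)·P(A) + P(D|B)·P(B) + P(D|C)·P(C)
      = 0.155·0.511 + 0.062·0.247 + 0.096·0.242
      = 0.079205 + 0.015314 + 0.023232 = 0.117751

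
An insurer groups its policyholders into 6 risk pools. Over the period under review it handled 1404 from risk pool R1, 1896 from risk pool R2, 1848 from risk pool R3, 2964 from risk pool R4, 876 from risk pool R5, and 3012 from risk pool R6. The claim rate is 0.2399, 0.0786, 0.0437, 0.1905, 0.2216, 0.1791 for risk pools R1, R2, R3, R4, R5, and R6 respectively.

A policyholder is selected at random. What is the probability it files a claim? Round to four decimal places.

Total: 1404 + 1896 + 1848 + 2964 + 876 + 3012 = 12000.
P(R1) = 1404/12000 = 0.117. P(R2) = 1896/12000 = 0.158. P(R3) = 1848/12000 = 0.154. P(R4) = 2964/12000 = 0.247. P(R5) = 876/12000 = 0.073. P(R6) = 3012/12000 = 0.251.
P(C) = P(C|R1)·P(R1) + P(C|R2)·P(R2) + P(C|R3)·P(R3) + P(C|R4)·P(R4) + P(C|R5)·P(R5) + P(C|R6)·P(R6)
      = 0.2399·0.117 + 0.0786·0.158 + 0.0437·0.154 + 0.1905·0.247 + 0.2216·0.073 + 0.1791·0.251
      = 0.0280683 + 0.0124188 + 0.0067298 + 0.0470535 + 0.0161768 + 0.0449541 = 0.1554013

0.1554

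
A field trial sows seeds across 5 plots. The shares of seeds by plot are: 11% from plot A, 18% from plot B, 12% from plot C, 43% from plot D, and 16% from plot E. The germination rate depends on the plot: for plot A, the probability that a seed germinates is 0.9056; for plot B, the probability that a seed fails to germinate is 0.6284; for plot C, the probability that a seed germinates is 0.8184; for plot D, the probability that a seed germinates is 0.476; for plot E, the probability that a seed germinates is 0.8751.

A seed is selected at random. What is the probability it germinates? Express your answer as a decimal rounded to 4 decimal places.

P(G|B) = 1 − 0.6284 = 0.3716.
P(G) = P(G|A)·P(A) + P(G|B)·P(B) + P(G|C)·P(C) + P(G|D)·P(D) + P(G|E)·P(E)
      = 0.9056·0.11 + 0.3716·0.18 + 0.8184·0.12 + 0.476·0.43 + 0.8751·0.16
      = 0.099616 + 0.066888 + 0.098208 + 0.20468 + 0.140016 = 0.609408

0.6094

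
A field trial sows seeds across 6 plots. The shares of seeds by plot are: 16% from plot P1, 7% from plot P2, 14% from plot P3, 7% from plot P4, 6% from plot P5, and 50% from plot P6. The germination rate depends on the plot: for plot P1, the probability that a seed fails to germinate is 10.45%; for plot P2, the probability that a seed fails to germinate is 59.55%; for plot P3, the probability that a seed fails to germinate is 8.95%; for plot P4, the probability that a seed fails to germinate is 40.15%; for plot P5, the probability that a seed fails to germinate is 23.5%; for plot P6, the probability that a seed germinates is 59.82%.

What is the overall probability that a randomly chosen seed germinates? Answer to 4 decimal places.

P(G|P1) = 1 − 0.1045 = 0.8955.
P(G|P2) = 1 − 0.5955 = 0.4045.
P(G|P3) = 1 − 0.0895 = 0.9105.
P(G|P4) = 1 − 0.4015 = 0.5985.
P(G|P5) = 1 − 0.235 = 0.765.
P(G) = P(G|P1)·P(P1) + P(G|P2)·P(P2) + P(G|P3)·P(P3) + P(G|P4)·P(P4) + P(G|P5)·P(P5) + P(G|P6)·P(P6)
      = 0.8955·0.16 + 0.4045·0.07 + 0.9105·0.14 + 0.5985·0.07 + 0.765·0.06 + 0.5982·0.5
      = 0.14328 + 0.028315 + 0.12747 + 0.041895 + 0.0459 + 0.2991 = 0.68596

P(G) ≈ 0.6860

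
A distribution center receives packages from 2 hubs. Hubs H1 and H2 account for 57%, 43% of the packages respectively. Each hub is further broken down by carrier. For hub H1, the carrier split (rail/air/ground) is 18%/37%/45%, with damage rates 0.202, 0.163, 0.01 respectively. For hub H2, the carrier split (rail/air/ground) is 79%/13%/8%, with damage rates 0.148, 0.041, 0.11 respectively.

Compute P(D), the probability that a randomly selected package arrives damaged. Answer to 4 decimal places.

0.1140

P(D|H1) = 0.18·0.202 + 0.37·0.163 + 0.45·0.01 = 0.03636 + 0.06031 + 0.0045 = 0.10117
P(D|H2) = 0.79·0.148 + 0.13·0.041 + 0.08·0.11 = 0.11692 + 0.00533 + 0.0088 = 0.13105
By total probability over the outer partition,
P(D) = 0.57·0.10117 + 0.43·0.13105
      = 0.0576669 + 0.0563515 = 0.1140184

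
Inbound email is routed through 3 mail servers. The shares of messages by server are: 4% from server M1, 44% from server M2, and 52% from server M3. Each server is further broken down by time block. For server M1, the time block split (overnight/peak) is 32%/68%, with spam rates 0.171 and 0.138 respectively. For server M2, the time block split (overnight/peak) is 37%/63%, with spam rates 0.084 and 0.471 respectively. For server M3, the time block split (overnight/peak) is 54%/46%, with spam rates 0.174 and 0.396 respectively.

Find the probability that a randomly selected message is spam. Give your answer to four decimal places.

P(S) ≈ 0.2938

P(S|M1) = 0.32·0.171 + 0.68·0.138 = 0.05472 + 0.09384 = 0.14856
P(S|M2) = 0.37·0.084 + 0.63·0.471 = 0.03108 + 0.29673 = 0.32781
P(S|M3) = 0.54·0.174 + 0.46·0.396 = 0.09396 + 0.18216 = 0.27612
By total probability over the outer partition,
P(S) = 0.04·0.14856 + 0.44·0.32781 + 0.52·0.27612
      = 0.0059424 + 0.1442364 + 0.1435824 = 0.2937612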